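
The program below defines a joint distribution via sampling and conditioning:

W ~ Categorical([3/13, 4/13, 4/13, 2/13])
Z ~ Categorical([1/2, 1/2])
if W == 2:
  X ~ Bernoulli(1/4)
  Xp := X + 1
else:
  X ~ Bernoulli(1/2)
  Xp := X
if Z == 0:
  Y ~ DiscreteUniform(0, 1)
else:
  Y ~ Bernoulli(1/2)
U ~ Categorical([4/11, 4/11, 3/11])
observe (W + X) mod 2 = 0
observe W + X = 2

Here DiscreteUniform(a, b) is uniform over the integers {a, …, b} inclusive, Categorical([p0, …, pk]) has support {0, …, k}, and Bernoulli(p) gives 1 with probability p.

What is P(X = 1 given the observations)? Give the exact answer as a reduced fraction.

Enumerate traces; 24 have nonzero weight after conditioning:
  (W=1, Z=0, X=1, Y=0, U=0) weight 2/143
  (W=1, Z=0, X=1, Y=0, U=1) weight 2/143
  (W=1, Z=0, X=1, Y=0, U=2) weight 3/286
  (W=1, Z=0, X=1, Y=1, U=0) weight 2/143
  (W=1, Z=0, X=1, Y=1, U=1) weight 2/143
  (W=1, Z=0, X=1, Y=1, U=2) weight 3/286
  (W=1, Z=1, X=1, Y=0, U=0) weight 2/143
  (W=1, Z=1, X=1, Y=0, U=1) weight 2/143
  (W=2, Z=0, X=0, Y=0, U=0) weight 3/143
  … 15 more
Group by X:
  weight(X=0) = 3/13
  weight(X=1) = 2/13
Total weight = 3/13 + 2/13 = 5/13
P(X=0 | obs) = 3/13 / 5/13 = 3/5
P(X=1 | obs) = 2/13 / 5/13 = 2/5

P(X = 1 | obs) = 2/5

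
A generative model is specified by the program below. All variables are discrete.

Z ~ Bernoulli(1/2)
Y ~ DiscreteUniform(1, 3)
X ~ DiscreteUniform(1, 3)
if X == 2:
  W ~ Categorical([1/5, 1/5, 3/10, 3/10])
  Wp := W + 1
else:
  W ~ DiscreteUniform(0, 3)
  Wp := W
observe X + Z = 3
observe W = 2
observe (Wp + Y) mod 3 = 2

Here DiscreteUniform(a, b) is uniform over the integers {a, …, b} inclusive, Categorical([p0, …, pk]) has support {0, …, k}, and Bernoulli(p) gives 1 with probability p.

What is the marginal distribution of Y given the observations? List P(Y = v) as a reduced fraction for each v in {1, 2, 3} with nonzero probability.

Enumerate traces; 2 have nonzero weight after conditioning:
  (Z=0, Y=3, X=3, W=2) weight 1/72
  (Z=1, Y=2, X=2, W=2) weight 1/60
Group by Y:
  weight(Y=2) = 1/60
  weight(Y=3) = 1/72
Total weight = 1/60 + 1/72 = 11/360
P(Y=2 | obs) = 1/60 / 11/360 = 6/11
P(Y=3 | obs) = 1/72 / 11/360 = 5/11

P(Y=2) = 6/11, P(Y=3) = 5/11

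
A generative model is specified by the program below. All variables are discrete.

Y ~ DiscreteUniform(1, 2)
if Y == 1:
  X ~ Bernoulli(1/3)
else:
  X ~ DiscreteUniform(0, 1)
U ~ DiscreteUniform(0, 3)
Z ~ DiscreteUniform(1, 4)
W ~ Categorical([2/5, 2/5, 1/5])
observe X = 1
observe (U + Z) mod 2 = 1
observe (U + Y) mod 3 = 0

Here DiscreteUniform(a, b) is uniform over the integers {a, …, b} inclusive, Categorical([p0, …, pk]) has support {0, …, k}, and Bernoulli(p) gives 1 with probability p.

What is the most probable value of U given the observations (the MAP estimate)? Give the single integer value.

Enumerate traces; 12 have nonzero weight after conditioning:
  (Y=1, X=1, U=2, Z=1, W=0) weight 1/240
  (Y=1, X=1, U=2, Z=1, W=1) weight 1/240
  (Y=1, X=1, U=2, Z=1, W=2) weight 1/480
  (Y=1, X=1, U=2, Z=3, W=0) weight 1/240
  (Y=1, X=1, U=2, Z=3, W=1) weight 1/240
  (Y=1, X=1, U=2, Z=3, W=2) weight 1/480
  (Y=2, X=1, U=1, Z=2, W=0) weight 1/160
  (Y=2, X=1, U=1, Z=2, W=1) weight 1/160
  … 4 more
Group by U:
  weight(U=1) = 1/32
  weight(U=2) = 1/48
Total weight = 1/32 + 1/48 = 5/96
P(U=1 | obs) = 1/32 / 5/96 = 3/5
P(U=2 | obs) = 1/48 / 5/96 = 2/5
argmax = 1

argmax_v P(U = v | obs) = 1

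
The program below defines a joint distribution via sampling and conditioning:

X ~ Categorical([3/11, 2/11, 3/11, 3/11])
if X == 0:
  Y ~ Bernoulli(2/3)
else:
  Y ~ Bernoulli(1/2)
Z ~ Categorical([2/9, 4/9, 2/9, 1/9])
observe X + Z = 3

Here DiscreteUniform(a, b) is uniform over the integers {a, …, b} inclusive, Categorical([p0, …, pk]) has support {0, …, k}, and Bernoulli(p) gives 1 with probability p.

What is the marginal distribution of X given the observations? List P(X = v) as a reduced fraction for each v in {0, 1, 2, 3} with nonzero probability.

Enumerate traces; 8 have nonzero weight after conditioning:
  (X=0, Y=0, Z=3) weight 1/99
  (X=0, Y=1, Z=3) weight 2/99
  (X=1, Y=0, Z=2) weight 2/99
  (X=1, Y=1, Z=2) weight 2/99
  (X=2, Y=0, Z=1) weight 2/33
  (X=2, Y=1, Z=1) weight 2/33
  (X=3, Y=0, Z=0) weight 1/33
  (X=3, Y=1, Z=0) weight 1/33
Group by X:
  weight(X=0) = 1/33
  weight(X=1) = 4/99
  weight(X=2) = 4/33
  weight(X=3) = 2/33
Total weight = 1/33 + 4/99 + 4/33 + 2/33 = 25/99
P(X=0 | obs) = 1/33 / 25/99 = 3/25
P(X=1 | obs) = 4/99 / 25/99 = 4/25
P(X=2 | obs) = 4/33 / 25/99 = 12/25
P(X=3 | obs) = 2/33 / 25/99 = 6/25

P(X=0) = 3/25, P(X=1) = 4/25, P(X=2) = 12/25, P(X=3) = 6/25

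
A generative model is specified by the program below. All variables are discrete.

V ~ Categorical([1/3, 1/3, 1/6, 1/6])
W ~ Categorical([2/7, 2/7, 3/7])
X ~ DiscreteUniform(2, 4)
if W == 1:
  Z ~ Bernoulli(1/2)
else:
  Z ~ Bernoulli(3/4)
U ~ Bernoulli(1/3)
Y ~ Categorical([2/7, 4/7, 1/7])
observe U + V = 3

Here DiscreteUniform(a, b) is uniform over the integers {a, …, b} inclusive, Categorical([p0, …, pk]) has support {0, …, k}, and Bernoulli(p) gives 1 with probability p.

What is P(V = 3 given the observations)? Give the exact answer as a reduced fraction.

Enumerate traces; 108 have nonzero weight after conditioning:
  (V=2, W=0, X=2, Z=0, U=1, Y=0) weight 1/2646
  (V=2, W=0, X=2, Z=0, U=1, Y=1) weight 1/1323
  (V=2, W=0, X=2, Z=0, U=1, Y=2) weight 1/5292
  (V=2, W=0, X=2, Z=1, U=1, Y=0) weight 1/882
  (V=2, W=0, X=2, Z=1, U=1, Y=1) weight 1/441
  (V=2, W=0, X=2, Z=1, U=1, Y=2) weight 1/1764
  (V=2, W=0, X=3, Z=0, U=1, Y=0) weight 1/2646
  (V=2, W=0, X=3, Z=0, U=1, Y=1) weight 1/1323
  (V=3, W=0, X=2, Z=0, U=0, Y=0) weight 1/1323
  … 99 more
Group by V:
  weight(V=2) = 1/18
  weight(V=3) = 1/9
Total weight = 1/18 + 1/9 = 1/6
P(V=2 | obs) = 1/18 / 1/6 = 1/3
P(V=3 | obs) = 1/9 / 1/6 = 2/3

P(V = 3 | obs) = 2/3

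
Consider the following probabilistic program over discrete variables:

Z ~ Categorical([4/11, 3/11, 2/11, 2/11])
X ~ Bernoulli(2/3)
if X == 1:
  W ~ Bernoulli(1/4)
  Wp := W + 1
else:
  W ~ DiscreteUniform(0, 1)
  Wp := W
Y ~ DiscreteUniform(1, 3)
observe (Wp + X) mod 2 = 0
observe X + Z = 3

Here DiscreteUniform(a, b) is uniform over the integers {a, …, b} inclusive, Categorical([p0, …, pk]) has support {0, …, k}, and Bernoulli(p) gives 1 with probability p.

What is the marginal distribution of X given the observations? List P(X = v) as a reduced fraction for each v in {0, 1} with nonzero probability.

Enumerate traces; 6 have nonzero weight after conditioning:
  (Z=2, X=1, W=0, Y=1) weight 1/33
  (Z=2, X=1, W=0, Y=2) weight 1/33
  (Z=2, X=1, W=0, Y=3) weight 1/33
  (Z=3, X=0, W=0, Y=1) weight 1/99
  (Z=3, X=0, W=0, Y=2) weight 1/99
  (Z=3, X=0, W=0, Y=3) weight 1/99
Group by X:
  weight(X=0) = 1/33
  weight(X=1) = 1/11
Total weight = 1/33 + 1/11 = 4/33
P(X=0 | obs) = 1/33 / 4/33 = 1/4
P(X=1 | obs) = 1/11 / 4/33 = 3/4

P(X=0) = 1/4, P(X=1) = 3/4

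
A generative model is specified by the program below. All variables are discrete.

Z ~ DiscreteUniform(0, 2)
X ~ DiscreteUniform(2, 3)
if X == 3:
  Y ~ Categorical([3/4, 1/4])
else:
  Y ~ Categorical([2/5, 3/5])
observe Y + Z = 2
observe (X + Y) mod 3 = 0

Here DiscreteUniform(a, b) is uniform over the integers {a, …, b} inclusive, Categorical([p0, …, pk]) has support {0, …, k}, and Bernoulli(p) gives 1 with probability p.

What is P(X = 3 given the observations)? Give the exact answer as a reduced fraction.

P(X = 3 | obs) = 5/9

Enumerate traces; 2 have nonzero weight after conditioning:
  (Z=1, X=2, Y=1) weight 1/10
  (Z=2, X=3, Y=0) weight 1/8
Group by X:
  weight(X=2) = 1/10
  weight(X=3) = 1/8
Total weight = 1/10 + 1/8 = 9/40
P(X=2 | obs) = 1/10 / 9/40 = 4/9
P(X=3 | obs) = 1/8 / 9/40 = 5/9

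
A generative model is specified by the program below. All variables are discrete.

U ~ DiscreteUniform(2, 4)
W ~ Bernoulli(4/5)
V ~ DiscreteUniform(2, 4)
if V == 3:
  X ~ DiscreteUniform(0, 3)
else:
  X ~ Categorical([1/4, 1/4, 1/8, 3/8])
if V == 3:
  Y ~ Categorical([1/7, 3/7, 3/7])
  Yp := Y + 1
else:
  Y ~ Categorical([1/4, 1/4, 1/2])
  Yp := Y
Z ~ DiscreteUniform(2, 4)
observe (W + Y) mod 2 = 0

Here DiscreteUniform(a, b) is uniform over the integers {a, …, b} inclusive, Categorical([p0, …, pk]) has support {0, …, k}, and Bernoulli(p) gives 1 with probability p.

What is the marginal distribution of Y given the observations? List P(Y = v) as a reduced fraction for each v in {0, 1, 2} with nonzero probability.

Enumerate traces; 324 have nonzero weight after conditioning:
  (U=2, W=0, V=2, X=0, Y=0, Z=2) weight 1/2160
  (U=2, W=0, V=2, X=0, Y=0, Z=3) weight 1/2160
  (U=2, W=0, V=2, X=0, Y=0, Z=4) weight 1/2160
  (U=2, W=0, V=2, X=0, Y=2, Z=2) weight 1/1080
  (U=2, W=0, V=2, X=0, Y=2, Z=3) weight 1/1080
  (U=2, W=0, V=2, X=0, Y=2, Z=4) weight 1/1080
  (U=2, W=0, V=2, X=1, Y=0, Z=2) weight 1/2160
  (U=2, W=0, V=2, X=1, Y=0, Z=3) weight 1/2160
  (U=2, W=1, V=2, X=0, Y=1, Z=2) weight 1/540
  … 315 more
Group by Y:
  weight(Y=0) = 3/70
  weight(Y=1) = 26/105
  weight(Y=2) = 2/21
Total weight = 3/70 + 26/105 + 2/21 = 27/70
P(Y=0 | obs) = 3/70 / 27/70 = 1/9
P(Y=1 | obs) = 26/105 / 27/70 = 52/81
P(Y=2 | obs) = 2/21 / 27/70 = 20/81

P(Y=0) = 1/9, P(Y=1) = 52/81, P(Y=2) = 20/81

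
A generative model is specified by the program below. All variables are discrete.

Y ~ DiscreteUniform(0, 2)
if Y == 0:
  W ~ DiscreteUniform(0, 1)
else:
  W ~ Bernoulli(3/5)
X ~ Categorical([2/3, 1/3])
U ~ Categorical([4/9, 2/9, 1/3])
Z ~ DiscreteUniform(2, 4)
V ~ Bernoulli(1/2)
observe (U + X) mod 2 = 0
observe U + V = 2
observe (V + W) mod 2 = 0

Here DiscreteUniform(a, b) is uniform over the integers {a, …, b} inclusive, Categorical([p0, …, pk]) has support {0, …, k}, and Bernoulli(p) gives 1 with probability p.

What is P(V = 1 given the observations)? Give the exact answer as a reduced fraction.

Enumerate traces; 18 have nonzero weight after conditioning:
  (Y=0, W=0, X=0, U=2, Z=2, V=0) weight 1/162
  (Y=0, W=0, X=0, U=2, Z=3, V=0) weight 1/162
  (Y=0, W=0, X=0, U=2, Z=4, V=0) weight 1/162
  (Y=0, W=1, X=1, U=1, Z=2, V=1) weight 1/486
  (Y=0, W=1, X=1, U=1, Z=3, V=1) weight 1/486
  (Y=0, W=1, X=1, U=1, Z=4, V=1) weight 1/486
  (Y=1, W=0, X=0, U=2, Z=2, V=0) weight 2/405
  (Y=1, W=0, X=0, U=2, Z=3, V=0) weight 2/405
  … 10 more
Group by V:
  weight(V=0) = 13/270
  weight(V=1) = 17/810
Total weight = 13/270 + 17/810 = 28/405
P(V=0 | obs) = 13/270 / 28/405 = 39/56
P(V=1 | obs) = 17/810 / 28/405 = 17/56

P(V = 1 | obs) = 17/56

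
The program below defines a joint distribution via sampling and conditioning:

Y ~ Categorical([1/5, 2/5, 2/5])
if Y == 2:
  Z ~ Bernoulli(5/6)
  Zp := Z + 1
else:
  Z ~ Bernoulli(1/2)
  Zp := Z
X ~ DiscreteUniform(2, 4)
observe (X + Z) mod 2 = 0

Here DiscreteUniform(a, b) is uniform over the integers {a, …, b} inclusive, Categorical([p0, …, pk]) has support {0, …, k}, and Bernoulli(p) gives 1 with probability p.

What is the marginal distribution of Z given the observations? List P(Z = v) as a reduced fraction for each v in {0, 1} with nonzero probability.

Enumerate traces; 9 have nonzero weight after conditioning:
  (Y=0, Z=0, X=2) weight 1/30
  (Y=0, Z=0, X=4) weight 1/30
  (Y=0, Z=1, X=3) weight 1/30
  (Y=1, Z=0, X=2) weight 1/15
  (Y=1, Z=0, X=4) weight 1/15
  (Y=1, Z=1, X=3) weight 1/15
  (Y=2, Z=0, X=2) weight 1/45
  (Y=2, Z=0, X=4) weight 1/45
  … 1 more
Group by Z:
  weight(Z=0) = 11/45
  weight(Z=1) = 19/90
Total weight = 11/45 + 19/90 = 41/90
P(Z=0 | obs) = 11/45 / 41/90 = 22/41
P(Z=1 | obs) = 19/90 / 41/90 = 19/41

P(Z=0) = 22/41, P(Z=1) = 19/41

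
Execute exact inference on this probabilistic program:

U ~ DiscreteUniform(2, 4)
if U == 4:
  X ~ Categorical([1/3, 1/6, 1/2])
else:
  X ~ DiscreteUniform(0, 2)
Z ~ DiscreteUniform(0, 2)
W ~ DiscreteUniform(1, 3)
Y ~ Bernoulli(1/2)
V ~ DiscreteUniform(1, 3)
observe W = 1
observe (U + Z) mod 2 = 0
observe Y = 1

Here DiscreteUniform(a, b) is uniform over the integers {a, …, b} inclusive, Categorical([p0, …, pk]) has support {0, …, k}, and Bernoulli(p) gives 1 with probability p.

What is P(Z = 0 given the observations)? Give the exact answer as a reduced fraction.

Enumerate traces; 45 have nonzero weight after conditioning:
  (U=2, X=0, Z=0, W=1, Y=1, V=1) weight 1/486
  (U=2, X=0, Z=0, W=1, Y=1, V=2) weight 1/486
  (U=2, X=0, Z=0, W=1, Y=1, V=3) weight 1/486
  (U=2, X=0, Z=2, W=1, Y=1, V=1) weight 1/486
  (U=2, X=0, Z=2, W=1, Y=1, V=2) weight 1/486
  (U=2, X=0, Z=2, W=1, Y=1, V=3) weight 1/486
  (U=2, X=1, Z=0, W=1, Y=1, V=1) weight 1/486
  (U=2, X=1, Z=0, W=1, Y=1, V=2) weight 1/486
  (U=3, X=0, Z=1, W=1, Y=1, V=1) weight 1/486
  … 36 more
Group by Z:
  weight(Z=0) = 1/27
  weight(Z=1) = 1/54
  weight(Z=2) = 1/27
Total weight = 1/27 + 1/54 + 1/27 = 5/54
P(Z=0 | obs) = 1/27 / 5/54 = 2/5
P(Z=1 | obs) = 1/54 / 5/54 = 1/5
P(Z=2 | obs) = 1/27 / 5/54 = 2/5

P(Z = 0 | obs) = 2/5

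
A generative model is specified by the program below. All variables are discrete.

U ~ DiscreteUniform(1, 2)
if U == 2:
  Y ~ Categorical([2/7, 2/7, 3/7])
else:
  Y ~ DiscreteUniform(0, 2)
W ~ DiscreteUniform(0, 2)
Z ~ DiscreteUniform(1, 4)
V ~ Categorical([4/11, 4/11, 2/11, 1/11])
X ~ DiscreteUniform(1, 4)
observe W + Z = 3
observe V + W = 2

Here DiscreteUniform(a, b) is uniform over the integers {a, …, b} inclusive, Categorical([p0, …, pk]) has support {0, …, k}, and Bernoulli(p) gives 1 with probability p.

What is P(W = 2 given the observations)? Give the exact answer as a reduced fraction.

Enumerate traces; 72 have nonzero weight after conditioning:
  (U=1, Y=0, W=0, Z=3, V=2, X=1) weight 1/1584
  (U=1, Y=0, W=0, Z=3, V=2, X=2) weight 1/1584
  (U=1, Y=0, W=0, Z=3, V=2, X=3) weight 1/1584
  (U=1, Y=0, W=0, Z=3, V=2, X=4) weight 1/1584
  (U=1, Y=0, W=1, Z=2, V=1, X=1) weight 1/792
  (U=1, Y=0, W=1, Z=2, V=1, X=2) weight 1/792
  (U=1, Y=0, W=1, Z=2, V=1, X=3) weight 1/792
  (U=1, Y=0, W=1, Z=2, V=1, X=4) weight 1/792
  (U=1, Y=0, W=2, Z=1, V=0, X=1) weight 1/792
  … 63 more
Group by W:
  weight(W=0) = 1/66
  weight(W=1) = 1/33
  weight(W=2) = 1/33
Total weight = 1/66 + 1/33 + 1/33 = 5/66
P(W=0 | obs) = 1/66 / 5/66 = 1/5
P(W=1 | obs) = 1/33 / 5/66 = 2/5
P(W=2 | obs) = 1/33 / 5/66 = 2/5

P(W = 2 | obs) = 2/5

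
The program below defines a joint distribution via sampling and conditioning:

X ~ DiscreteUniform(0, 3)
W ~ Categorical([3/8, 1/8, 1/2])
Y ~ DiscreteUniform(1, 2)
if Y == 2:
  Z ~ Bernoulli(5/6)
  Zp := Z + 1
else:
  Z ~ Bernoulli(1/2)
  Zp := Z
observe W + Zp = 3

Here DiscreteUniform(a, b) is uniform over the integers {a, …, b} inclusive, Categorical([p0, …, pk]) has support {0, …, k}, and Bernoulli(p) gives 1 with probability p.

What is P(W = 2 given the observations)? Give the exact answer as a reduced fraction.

Enumerate traces; 12 have nonzero weight after conditioning:
  (X=0, W=1, Y=2, Z=1) weight 5/384
  (X=0, W=2, Y=1, Z=1) weight 1/32
  (X=0, W=2, Y=2, Z=0) weight 1/96
  (X=1, W=1, Y=2, Z=1) weight 5/384
  (X=1, W=2, Y=1, Z=1) weight 1/32
  (X=1, W=2, Y=2, Z=0) weight 1/96
  (X=2, W=1, Y=2, Z=1) weight 5/384
  (X=2, W=2, Y=1, Z=1) weight 1/32
  … 4 more
Group by W:
  weight(W=1) = 5/96
  weight(W=2) = 1/6
Total weight = 5/96 + 1/6 = 7/32
P(W=1 | obs) = 5/96 / 7/32 = 5/21
P(W=2 | obs) = 1/6 / 7/32 = 16/21

P(W = 2 | obs) = 16/21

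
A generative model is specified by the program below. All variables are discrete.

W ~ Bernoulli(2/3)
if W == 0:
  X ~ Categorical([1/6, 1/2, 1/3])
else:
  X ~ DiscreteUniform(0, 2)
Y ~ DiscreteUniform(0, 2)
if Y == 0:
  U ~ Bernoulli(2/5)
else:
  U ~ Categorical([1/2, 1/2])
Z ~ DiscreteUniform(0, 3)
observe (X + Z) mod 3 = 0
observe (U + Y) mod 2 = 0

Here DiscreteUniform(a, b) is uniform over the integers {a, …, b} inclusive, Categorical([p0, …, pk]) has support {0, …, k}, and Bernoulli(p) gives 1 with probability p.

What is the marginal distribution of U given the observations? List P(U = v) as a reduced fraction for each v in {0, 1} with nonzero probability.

Enumerate traces; 24 have nonzero weight after conditioning:
  (W=0, X=0, Y=0, U=0, Z=0) weight 1/360
  (W=0, X=0, Y=0, U=0, Z=3) weight 1/360
  (W=0, X=0, Y=1, U=1, Z=0) weight 1/432
  (W=0, X=0, Y=1, U=1, Z=3) weight 1/432
  (W=0, X=0, Y=2, U=0, Z=0) weight 1/432
  (W=0, X=0, Y=2, U=0, Z=3) weight 1/432
  (W=0, X=1, Y=0, U=0, Z=2) weight 1/120
  (W=0, X=1, Y=1, U=1, Z=2) weight 1/144
  … 16 more
Group by U:
  weight(U=0) = 253/2160
  weight(U=1) = 23/432
Total weight = 253/2160 + 23/432 = 23/135
P(U=0 | obs) = 253/2160 / 23/135 = 11/16
P(U=1 | obs) = 23/432 / 23/135 = 5/16

P(U=0) = 11/16, P(U=1) = 5/16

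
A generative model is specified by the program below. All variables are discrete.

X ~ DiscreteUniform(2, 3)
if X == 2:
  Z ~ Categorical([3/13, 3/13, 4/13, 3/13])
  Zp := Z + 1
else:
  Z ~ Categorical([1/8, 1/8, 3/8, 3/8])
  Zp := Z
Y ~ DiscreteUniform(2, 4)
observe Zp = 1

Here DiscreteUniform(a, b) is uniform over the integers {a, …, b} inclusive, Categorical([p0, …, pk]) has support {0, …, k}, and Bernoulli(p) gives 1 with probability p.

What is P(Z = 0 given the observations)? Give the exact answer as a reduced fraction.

P(Z = 0 | obs) = 24/37

Enumerate traces; 6 have nonzero weight after conditioning:
  (X=2, Z=0, Y=2) weight 1/26
  (X=2, Z=0, Y=3) weight 1/26
  (X=2, Z=0, Y=4) weight 1/26
  (X=3, Z=1, Y=2) weight 1/48
  (X=3, Z=1, Y=3) weight 1/48
  (X=3, Z=1, Y=4) weight 1/48
Group by Z:
  weight(Z=0) = 3/26
  weight(Z=1) = 1/16
Total weight = 3/26 + 1/16 = 37/208
P(Z=0 | obs) = 3/26 / 37/208 = 24/37
P(Z=1 | obs) = 1/16 / 37/208 = 13/37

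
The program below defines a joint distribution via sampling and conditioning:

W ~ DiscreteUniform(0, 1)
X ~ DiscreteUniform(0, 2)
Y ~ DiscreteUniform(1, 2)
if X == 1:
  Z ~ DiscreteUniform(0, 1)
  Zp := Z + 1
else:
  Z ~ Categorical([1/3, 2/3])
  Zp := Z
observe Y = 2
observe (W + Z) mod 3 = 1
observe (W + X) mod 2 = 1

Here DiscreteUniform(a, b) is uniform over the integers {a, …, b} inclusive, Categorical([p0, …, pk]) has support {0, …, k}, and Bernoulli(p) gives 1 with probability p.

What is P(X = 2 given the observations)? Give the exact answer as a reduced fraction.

Enumerate traces; 3 have nonzero weight after conditioning:
  (W=0, X=1, Y=2, Z=1) weight 1/24
  (W=1, X=0, Y=2, Z=0) weight 1/36
  (W=1, X=2, Y=2, Z=0) weight 1/36
Group by X:
  weight(X=0) = 1/36
  weight(X=1) = 1/24
  weight(X=2) = 1/36
Total weight = 1/36 + 1/24 + 1/36 = 7/72
P(X=0 | obs) = 1/36 / 7/72 = 2/7
P(X=1 | obs) = 1/24 / 7/72 = 3/7
P(X=2 | obs) = 1/36 / 7/72 = 2/7

P(X = 2 | obs) = 2/7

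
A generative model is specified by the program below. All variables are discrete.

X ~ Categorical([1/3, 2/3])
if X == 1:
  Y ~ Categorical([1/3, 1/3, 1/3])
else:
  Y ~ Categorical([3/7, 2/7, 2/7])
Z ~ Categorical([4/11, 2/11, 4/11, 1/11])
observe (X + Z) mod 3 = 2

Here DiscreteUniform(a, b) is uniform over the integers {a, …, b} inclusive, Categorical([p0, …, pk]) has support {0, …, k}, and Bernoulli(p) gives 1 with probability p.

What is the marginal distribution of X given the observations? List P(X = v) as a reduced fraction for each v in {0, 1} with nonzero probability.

Enumerate traces; 6 have nonzero weight after conditioning:
  (X=0, Y=0, Z=2) weight 4/77
  (X=0, Y=1, Z=2) weight 8/231
  (X=0, Y=2, Z=2) weight 8/231
  (X=1, Y=0, Z=1) weight 4/99
  (X=1, Y=1, Z=1) weight 4/99
  (X=1, Y=2, Z=1) weight 4/99
Group by X:
  weight(X=0) = 4/33
  weight(X=1) = 4/33
Total weight = 4/33 + 4/33 = 8/33
P(X=0 | obs) = 4/33 / 8/33 = 1/2
P(X=1 | obs) = 4/33 / 8/33 = 1/2

P(X=0) = 1/2, P(X=1) = 1/2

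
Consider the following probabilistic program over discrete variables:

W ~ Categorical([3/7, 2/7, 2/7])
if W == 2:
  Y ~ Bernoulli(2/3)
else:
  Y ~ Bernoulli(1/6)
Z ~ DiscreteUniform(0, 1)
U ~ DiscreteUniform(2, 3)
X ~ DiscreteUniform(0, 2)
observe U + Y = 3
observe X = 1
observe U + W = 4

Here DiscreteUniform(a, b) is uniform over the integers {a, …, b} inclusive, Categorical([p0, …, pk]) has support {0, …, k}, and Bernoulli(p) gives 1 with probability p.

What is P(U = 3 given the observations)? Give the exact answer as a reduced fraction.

P(U = 3 | obs) = 5/9

Enumerate traces; 4 have nonzero weight after conditioning:
  (W=1, Y=0, Z=0, U=3, X=1) weight 5/252
  (W=1, Y=0, Z=1, U=3, X=1) weight 5/252
  (W=2, Y=1, Z=0, U=2, X=1) weight 1/63
  (W=2, Y=1, Z=1, U=2, X=1) weight 1/63
Group by U:
  weight(U=2) = 2/63
  weight(U=3) = 5/126
Total weight = 2/63 + 5/126 = 1/14
P(U=2 | obs) = 2/63 / 1/14 = 4/9
P(U=3 | obs) = 5/126 / 1/14 = 5/9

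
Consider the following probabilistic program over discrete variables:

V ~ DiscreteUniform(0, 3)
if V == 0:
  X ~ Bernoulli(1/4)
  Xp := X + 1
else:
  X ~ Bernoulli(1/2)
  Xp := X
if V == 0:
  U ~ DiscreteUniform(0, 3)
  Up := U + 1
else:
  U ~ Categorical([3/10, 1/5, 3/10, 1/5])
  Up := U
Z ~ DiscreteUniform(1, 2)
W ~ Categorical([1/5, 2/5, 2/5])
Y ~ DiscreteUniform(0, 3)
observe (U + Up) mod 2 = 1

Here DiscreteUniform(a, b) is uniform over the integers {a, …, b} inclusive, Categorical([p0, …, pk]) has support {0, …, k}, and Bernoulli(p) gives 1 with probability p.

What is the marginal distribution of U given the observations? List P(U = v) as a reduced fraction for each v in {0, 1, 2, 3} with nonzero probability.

P(U=0) = 1/4, P(U=1) = 1/4, P(U=2) = 1/4, P(U=3) = 1/4

Enumerate traces; 192 have nonzero weight after conditioning:
  (V=0, X=0, U=0, Z=1, W=0, Y=0) weight 3/2560
  (V=0, X=0, U=0, Z=1, W=0, Y=1) weight 3/2560
  (V=0, X=0, U=0, Z=1, W=0, Y=2) weight 3/2560
  (V=0, X=0, U=0, Z=1, W=0, Y=3) weight 3/2560
  (V=0, X=0, U=0, Z=1, W=1, Y=0) weight 3/1280
  (V=0, X=0, U=0, Z=1, W=1, Y=1) weight 3/1280
  (V=0, X=0, U=0, Z=1, W=1, Y=2) weight 3/1280
  (V=0, X=0, U=0, Z=1, W=1, Y=3) weight 3/1280
  (V=0, X=0, U=1, Z=1, W=0, Y=0) weight 3/2560
  (V=0, X=0, U=2, Z=1, W=0, Y=0) weight 3/2560
  … 182 more
Group by U:
  weight(U=0) = 1/16
  weight(U=1) = 1/16
  weight(U=2) = 1/16
  weight(U=3) = 1/16
Total weight = 1/16 + 1/16 + 1/16 + 1/16 = 1/4
P(U=0 | obs) = 1/16 / 1/4 = 1/4
P(U=1 | obs) = 1/16 / 1/4 = 1/4
P(U=2 | obs) = 1/16 / 1/4 = 1/4
P(U=3 | obs) = 1/16 / 1/4 = 1/4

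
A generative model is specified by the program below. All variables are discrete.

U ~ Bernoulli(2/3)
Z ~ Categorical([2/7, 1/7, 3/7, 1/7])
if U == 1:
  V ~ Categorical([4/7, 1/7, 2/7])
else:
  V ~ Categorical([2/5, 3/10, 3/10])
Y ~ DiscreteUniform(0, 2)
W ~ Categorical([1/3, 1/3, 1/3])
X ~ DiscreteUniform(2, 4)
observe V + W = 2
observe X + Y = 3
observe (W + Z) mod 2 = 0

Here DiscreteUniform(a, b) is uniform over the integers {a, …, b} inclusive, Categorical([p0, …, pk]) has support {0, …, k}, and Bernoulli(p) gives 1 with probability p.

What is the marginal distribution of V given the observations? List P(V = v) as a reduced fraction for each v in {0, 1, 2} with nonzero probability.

Enumerate traces; 24 have nonzero weight after conditioning:
  (U=0, Z=0, V=0, Y=0, W=2, X=3) weight 4/2835
  (U=0, Z=0, V=0, Y=1, W=2, X=2) weight 4/2835
  (U=0, Z=0, V=2, Y=0, W=0, X=3) weight 1/945
  (U=0, Z=0, V=2, Y=1, W=0, X=2) weight 1/945
  (U=0, Z=1, V=1, Y=0, W=1, X=3) weight 1/1890
  (U=0, Z=1, V=1, Y=1, W=1, X=2) weight 1/1890
  (U=0, Z=2, V=0, Y=0, W=2, X=3) weight 2/945
  (U=0, Z=2, V=0, Y=1, W=2, X=2) weight 2/945
  … 16 more
Group by V:
  weight(V=0) = 4/147
  weight(V=1) = 82/19845
  weight(V=2) = 61/3969
Total weight = 4/147 + 82/19845 + 61/3969 = 103/2205
P(V=0 | obs) = 4/147 / 103/2205 = 60/103
P(V=1 | obs) = 82/19845 / 103/2205 = 82/927
P(V=2 | obs) = 61/3969 / 103/2205 = 305/927

P(V=0) = 60/103, P(V=1) = 82/927, P(V=2) = 305/927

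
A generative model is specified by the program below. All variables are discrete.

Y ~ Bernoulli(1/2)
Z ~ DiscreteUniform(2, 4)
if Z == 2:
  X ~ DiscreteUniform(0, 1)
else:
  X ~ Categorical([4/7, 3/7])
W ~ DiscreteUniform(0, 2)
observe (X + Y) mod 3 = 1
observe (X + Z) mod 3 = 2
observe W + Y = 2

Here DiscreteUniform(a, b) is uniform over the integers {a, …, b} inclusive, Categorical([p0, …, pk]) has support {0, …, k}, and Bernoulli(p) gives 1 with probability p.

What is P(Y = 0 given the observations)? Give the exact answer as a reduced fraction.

P(Y = 0 | obs) = 6/13

Enumerate traces; 2 have nonzero weight after conditioning:
  (Y=0, Z=4, X=1, W=2) weight 1/42
  (Y=1, Z=2, X=0, W=1) weight 1/36
Group by Y:
  weight(Y=0) = 1/42
  weight(Y=1) = 1/36
Total weight = 1/42 + 1/36 = 13/252
P(Y=0 | obs) = 1/42 / 13/252 = 6/13
P(Y=1 | obs) = 1/36 / 13/252 = 7/13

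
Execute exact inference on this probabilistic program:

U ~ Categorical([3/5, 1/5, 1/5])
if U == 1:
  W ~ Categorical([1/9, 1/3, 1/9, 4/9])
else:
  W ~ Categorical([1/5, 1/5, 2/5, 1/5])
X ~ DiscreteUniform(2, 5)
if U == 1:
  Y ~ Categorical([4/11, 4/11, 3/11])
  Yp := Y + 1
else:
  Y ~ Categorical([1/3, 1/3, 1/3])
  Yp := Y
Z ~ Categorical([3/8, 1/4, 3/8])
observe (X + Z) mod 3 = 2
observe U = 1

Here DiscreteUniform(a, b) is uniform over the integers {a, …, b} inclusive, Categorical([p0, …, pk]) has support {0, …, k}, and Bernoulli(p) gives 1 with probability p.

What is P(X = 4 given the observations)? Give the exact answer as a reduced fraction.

Enumerate traces; 48 have nonzero weight after conditioning:
  (U=1, W=0, X=2, Y=0, Z=0) weight 1/1320
  (U=1, W=0, X=2, Y=1, Z=0) weight 1/1320
  (U=1, W=0, X=2, Y=2, Z=0) weight 1/1760
  (U=1, W=0, X=3, Y=0, Z=2) weight 1/1320
  (U=1, W=0, X=3, Y=1, Z=2) weight 1/1320
  (U=1, W=0, X=3, Y=2, Z=2) weight 1/1760
  (U=1, W=0, X=4, Y=0, Z=1) weight 1/1980
  (U=1, W=0, X=4, Y=1, Z=1) weight 1/1980
  (U=1, W=0, X=5, Y=0, Z=0) weight 1/1320
  … 39 more
Group by X:
  weight(X=2) = 3/160
  weight(X=3) = 3/160
  weight(X=4) = 1/80
  weight(X=5) = 3/160
Total weight = 3/160 + 3/160 + 1/80 + 3/160 = 11/160
P(X=2 | obs) = 3/160 / 11/160 = 3/11
P(X=3 | obs) = 3/160 / 11/160 = 3/11
P(X=4 | obs) = 1/80 / 11/160 = 2/11
P(X=5 | obs) = 3/160 / 11/160 = 3/11

P(X = 4 | obs) = 2/11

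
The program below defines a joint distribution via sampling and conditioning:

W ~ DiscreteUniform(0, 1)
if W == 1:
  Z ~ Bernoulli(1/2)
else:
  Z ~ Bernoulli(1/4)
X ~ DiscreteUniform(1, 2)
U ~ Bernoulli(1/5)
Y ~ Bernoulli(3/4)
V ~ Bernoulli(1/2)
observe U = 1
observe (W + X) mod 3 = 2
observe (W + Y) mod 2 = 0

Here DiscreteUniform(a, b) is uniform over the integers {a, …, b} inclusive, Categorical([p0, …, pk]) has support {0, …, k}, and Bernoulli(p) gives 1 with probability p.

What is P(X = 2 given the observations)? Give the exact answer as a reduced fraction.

Enumerate traces; 8 have nonzero weight after conditioning:
  (W=0, Z=0, X=2, U=1, Y=0, V=0) weight 3/640
  (W=0, Z=0, X=2, U=1, Y=0, V=1) weight 3/640
  (W=0, Z=1, X=2, U=1, Y=0, V=0) weight 1/640
  (W=0, Z=1, X=2, U=1, Y=0, V=1) weight 1/640
  (W=1, Z=0, X=1, U=1, Y=1, V=0) weight 3/320
  (W=1, Z=0, X=1, U=1, Y=1, V=1) weight 3/320
  (W=1, Z=1, X=1, U=1, Y=1, V=0) weight 3/320
  (W=1, Z=1, X=1, U=1, Y=1, V=1) weight 3/320
Group by X:
  weight(X=1) = 3/80
  weight(X=2) = 1/80
Total weight = 3/80 + 1/80 = 1/20
P(X=1 | obs) = 3/80 / 1/20 = 3/4
P(X=2 | obs) = 1/80 / 1/20 = 1/4

P(X = 2 | obs) = 1/4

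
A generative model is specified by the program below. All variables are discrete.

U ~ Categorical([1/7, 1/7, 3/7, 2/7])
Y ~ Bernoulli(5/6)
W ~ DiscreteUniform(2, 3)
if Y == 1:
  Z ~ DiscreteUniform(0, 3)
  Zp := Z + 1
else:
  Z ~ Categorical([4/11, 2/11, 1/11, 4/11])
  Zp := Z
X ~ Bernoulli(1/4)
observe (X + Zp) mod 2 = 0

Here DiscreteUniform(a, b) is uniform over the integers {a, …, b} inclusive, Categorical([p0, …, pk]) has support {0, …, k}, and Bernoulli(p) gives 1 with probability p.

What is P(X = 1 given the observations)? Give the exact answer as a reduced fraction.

Enumerate traces; 64 have nonzero weight after conditioning:
  (U=0, Y=0, W=2, Z=0, X=0) weight 1/308
  (U=0, Y=0, W=2, Z=1, X=1) weight 1/1848
  (U=0, Y=0, W=2, Z=2, X=0) weight 1/1232
  (U=0, Y=0, W=2, Z=3, X=1) weight 1/924
  (U=0, Y=0, W=3, Z=0, X=0) weight 1/308
  (U=0, Y=0, W=3, Z=1, X=1) weight 1/1848
  (U=0, Y=0, W=3, Z=2, X=0) weight 1/1232
  (U=0, Y=0, W=3, Z=3, X=1) weight 1/924
  … 56 more
Group by X:
  weight(X=0) = 65/176
  weight(X=1) = 67/528
Total weight = 65/176 + 67/528 = 131/264
P(X=0 | obs) = 65/176 / 131/264 = 195/262
P(X=1 | obs) = 67/528 / 131/264 = 67/262

P(X = 1 | obs) = 67/262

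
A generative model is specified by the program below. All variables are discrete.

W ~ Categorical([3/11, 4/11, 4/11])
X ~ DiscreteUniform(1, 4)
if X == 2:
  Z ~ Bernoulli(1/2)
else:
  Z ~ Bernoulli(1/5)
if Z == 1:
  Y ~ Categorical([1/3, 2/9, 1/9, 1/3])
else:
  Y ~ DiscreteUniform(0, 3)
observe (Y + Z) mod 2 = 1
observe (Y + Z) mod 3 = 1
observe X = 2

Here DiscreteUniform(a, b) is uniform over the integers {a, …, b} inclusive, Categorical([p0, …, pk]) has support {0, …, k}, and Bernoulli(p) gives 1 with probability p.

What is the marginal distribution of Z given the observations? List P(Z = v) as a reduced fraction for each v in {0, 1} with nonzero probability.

Enumerate traces; 6 have nonzero weight after conditioning:
  (W=0, X=2, Z=0, Y=1) weight 3/352
  (W=0, X=2, Z=1, Y=0) weight 1/88
  (W=1, X=2, Z=0, Y=1) weight 1/88
  (W=1, X=2, Z=1, Y=0) weight 1/66
  (W=2, X=2, Z=0, Y=1) weight 1/88
  (W=2, X=2, Z=1, Y=0) weight 1/66
Group by Z:
  weight(Z=0) = 1/32
  weight(Z=1) = 1/24
Total weight = 1/32 + 1/24 = 7/96
P(Z=0 | obs) = 1/32 / 7/96 = 3/7
P(Z=1 | obs) = 1/24 / 7/96 = 4/7

P(Z=0) = 3/7, P(Z=1) = 4/7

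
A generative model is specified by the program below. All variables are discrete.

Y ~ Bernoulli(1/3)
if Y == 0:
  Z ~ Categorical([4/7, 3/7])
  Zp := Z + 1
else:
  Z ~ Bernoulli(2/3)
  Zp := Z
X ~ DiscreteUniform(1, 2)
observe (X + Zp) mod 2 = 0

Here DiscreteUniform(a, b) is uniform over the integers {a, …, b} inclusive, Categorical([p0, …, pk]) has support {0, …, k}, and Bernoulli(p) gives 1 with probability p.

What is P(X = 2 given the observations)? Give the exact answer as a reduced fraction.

Enumerate traces; 4 have nonzero weight after conditioning:
  (Y=0, Z=0, X=1) weight 4/21
  (Y=0, Z=1, X=2) weight 1/7
  (Y=1, Z=0, X=2) weight 1/18
  (Y=1, Z=1, X=1) weight 1/9
Group by X:
  weight(X=1) = 19/63
  weight(X=2) = 25/126
Total weight = 19/63 + 25/126 = 1/2
P(X=1 | obs) = 19/63 / 1/2 = 38/63
P(X=2 | obs) = 25/126 / 1/2 = 25/63

P(X = 2 | obs) = 25/63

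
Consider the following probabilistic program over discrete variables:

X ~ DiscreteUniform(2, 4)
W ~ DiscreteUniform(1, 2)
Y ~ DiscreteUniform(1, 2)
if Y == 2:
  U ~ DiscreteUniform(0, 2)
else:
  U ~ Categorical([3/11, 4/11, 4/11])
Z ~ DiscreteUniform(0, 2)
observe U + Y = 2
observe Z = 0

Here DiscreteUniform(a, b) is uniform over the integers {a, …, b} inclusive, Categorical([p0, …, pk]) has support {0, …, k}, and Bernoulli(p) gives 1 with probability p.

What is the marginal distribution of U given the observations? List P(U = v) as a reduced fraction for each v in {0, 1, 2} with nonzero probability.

Enumerate traces; 12 have nonzero weight after conditioning:
  (X=2, W=1, Y=1, U=1, Z=0) weight 1/99
  (X=2, W=1, Y=2, U=0, Z=0) weight 1/108
  (X=2, W=2, Y=1, U=1, Z=0) weight 1/99
  (X=2, W=2, Y=2, U=0, Z=0) weight 1/108
  (X=3, W=1, Y=1, U=1, Z=0) weight 1/99
  (X=3, W=1, Y=2, U=0, Z=0) weight 1/108
  (X=3, W=2, Y=1, U=1, Z=0) weight 1/99
  (X=3, W=2, Y=2, U=0, Z=0) weight 1/108
  … 4 more
Group by U:
  weight(U=0) = 1/18
  weight(U=1) = 2/33
Total weight = 1/18 + 2/33 = 23/198
P(U=0 | obs) = 1/18 / 23/198 = 11/23
P(U=1 | obs) = 2/33 / 23/198 = 12/23

P(U=0) = 11/23, P(U=1) = 12/23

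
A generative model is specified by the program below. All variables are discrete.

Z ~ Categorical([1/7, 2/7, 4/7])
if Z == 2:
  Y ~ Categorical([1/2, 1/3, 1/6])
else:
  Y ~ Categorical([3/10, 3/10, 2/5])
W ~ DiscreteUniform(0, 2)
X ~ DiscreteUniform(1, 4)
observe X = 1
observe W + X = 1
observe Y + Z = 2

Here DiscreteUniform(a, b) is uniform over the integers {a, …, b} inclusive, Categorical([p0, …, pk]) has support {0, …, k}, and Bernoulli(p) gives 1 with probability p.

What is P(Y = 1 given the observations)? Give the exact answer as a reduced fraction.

Enumerate traces; 3 have nonzero weight after conditioning:
  (Z=0, Y=2, W=0, X=1) weight 1/210
  (Z=1, Y=1, W=0, X=1) weight 1/140
  (Z=2, Y=0, W=0, X=1) weight 1/42
Group by Y:
  weight(Y=0) = 1/42
  weight(Y=1) = 1/140
  weight(Y=2) = 1/210
Total weight = 1/42 + 1/140 + 1/210 = 1/28
P(Y=0 | obs) = 1/42 / 1/28 = 2/3
P(Y=1 | obs) = 1/140 / 1/28 = 1/5
P(Y=2 | obs) = 1/210 / 1/28 = 2/15

P(Y = 1 | obs) = 1/5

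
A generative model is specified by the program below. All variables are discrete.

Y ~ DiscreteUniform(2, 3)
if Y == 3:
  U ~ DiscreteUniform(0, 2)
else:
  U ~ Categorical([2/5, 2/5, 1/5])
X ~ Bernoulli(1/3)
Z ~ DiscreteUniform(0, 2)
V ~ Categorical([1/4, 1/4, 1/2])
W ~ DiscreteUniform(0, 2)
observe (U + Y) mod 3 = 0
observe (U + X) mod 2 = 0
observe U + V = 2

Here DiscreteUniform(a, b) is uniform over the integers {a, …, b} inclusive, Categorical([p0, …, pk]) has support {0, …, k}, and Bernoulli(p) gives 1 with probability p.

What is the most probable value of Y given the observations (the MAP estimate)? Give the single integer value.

Enumerate traces; 18 have nonzero weight after conditioning:
  (Y=2, U=1, X=1, Z=0, V=1, W=0) weight 1/540
  (Y=2, U=1, X=1, Z=0, V=1, W=1) weight 1/540
  (Y=2, U=1, X=1, Z=0, V=1, W=2) weight 1/540
  (Y=2, U=1, X=1, Z=1, V=1, W=0) weight 1/540
  (Y=2, U=1, X=1, Z=1, V=1, W=1) weight 1/540
  (Y=2, U=1, X=1, Z=1, V=1, W=2) weight 1/540
  (Y=2, U=1, X=1, Z=2, V=1, W=0) weight 1/540
  (Y=2, U=1, X=1, Z=2, V=1, W=1) weight 1/540
  (Y=3, U=0, X=0, Z=0, V=2, W=0) weight 1/162
  … 9 more
Group by Y:
  weight(Y=2) = 1/60
  weight(Y=3) = 1/18
Total weight = 1/60 + 1/18 = 13/180
P(Y=2 | obs) = 1/60 / 13/180 = 3/13
P(Y=3 | obs) = 1/18 / 13/180 = 10/13
argmax = 3

argmax_v P(Y = v | obs) = 3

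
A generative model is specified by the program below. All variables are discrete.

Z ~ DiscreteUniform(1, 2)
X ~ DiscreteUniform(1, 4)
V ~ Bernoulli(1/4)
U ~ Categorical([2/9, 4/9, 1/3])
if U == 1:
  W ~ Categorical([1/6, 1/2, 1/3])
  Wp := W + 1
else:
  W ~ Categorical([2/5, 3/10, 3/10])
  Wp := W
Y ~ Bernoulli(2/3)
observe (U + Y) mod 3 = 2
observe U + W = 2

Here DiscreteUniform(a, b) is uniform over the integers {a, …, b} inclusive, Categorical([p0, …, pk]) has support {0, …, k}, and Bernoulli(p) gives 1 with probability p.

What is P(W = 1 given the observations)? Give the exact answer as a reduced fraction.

P(W = 1 | obs) = 10/13

Enumerate traces; 32 have nonzero weight after conditioning:
  (Z=1, X=1, V=0, U=1, W=1, Y=1) weight 1/72
  (Z=1, X=1, V=0, U=2, W=0, Y=0) weight 1/240
  (Z=1, X=1, V=1, U=1, W=1, Y=1) weight 1/216
  (Z=1, X=1, V=1, U=2, W=0, Y=0) weight 1/720
  (Z=1, X=2, V=0, U=1, W=1, Y=1) weight 1/72
  (Z=1, X=2, V=0, U=2, W=0, Y=0) weight 1/240
  (Z=1, X=2, V=1, U=1, W=1, Y=1) weight 1/216
  (Z=1, X=2, V=1, U=2, W=0, Y=0) weight 1/720
  … 24 more
Group by W:
  weight(W=0) = 2/45
  weight(W=1) = 4/27
Total weight = 2/45 + 4/27 = 26/135
P(W=0 | obs) = 2/45 / 26/135 = 3/13
P(W=1 | obs) = 4/27 / 26/135 = 10/13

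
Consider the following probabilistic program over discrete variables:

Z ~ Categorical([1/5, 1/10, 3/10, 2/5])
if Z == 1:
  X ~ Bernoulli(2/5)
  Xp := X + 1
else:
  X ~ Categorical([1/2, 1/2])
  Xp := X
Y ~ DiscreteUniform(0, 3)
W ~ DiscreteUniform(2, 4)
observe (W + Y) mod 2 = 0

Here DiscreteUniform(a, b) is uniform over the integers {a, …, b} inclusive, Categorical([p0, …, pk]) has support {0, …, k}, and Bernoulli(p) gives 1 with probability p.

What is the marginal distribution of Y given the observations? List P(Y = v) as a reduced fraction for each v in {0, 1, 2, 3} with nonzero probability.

Enumerate traces; 48 have nonzero weight after conditioning:
  (Z=0, X=0, Y=0, W=2) weight 1/120
  (Z=0, X=0, Y=0, W=4) weight 1/120
  (Z=0, X=0, Y=1, W=3) weight 1/120
  (Z=0, X=0, Y=2, W=2) weight 1/120
  (Z=0, X=0, Y=2, W=4) weight 1/120
  (Z=0, X=0, Y=3, W=3) weight 1/120
  (Z=0, X=1, Y=0, W=2) weight 1/120
  (Z=0, X=1, Y=0, W=4) weight 1/120
  … 40 more
Group by Y:
  weight(Y=0) = 1/6
  weight(Y=1) = 1/12
  weight(Y=2) = 1/6
  weight(Y=3) = 1/12
Total weight = 1/6 + 1/12 + 1/6 + 1/12 = 1/2
P(Y=0 | obs) = 1/6 / 1/2 = 1/3
P(Y=1 | obs) = 1/12 / 1/2 = 1/6
P(Y=2 | obs) = 1/6 / 1/2 = 1/3
P(Y=3 | obs) = 1/12 / 1/2 = 1/6

P(Y=0) = 1/3, P(Y=1) = 1/6, P(Y=2) = 1/3, P(Y=3) = 1/6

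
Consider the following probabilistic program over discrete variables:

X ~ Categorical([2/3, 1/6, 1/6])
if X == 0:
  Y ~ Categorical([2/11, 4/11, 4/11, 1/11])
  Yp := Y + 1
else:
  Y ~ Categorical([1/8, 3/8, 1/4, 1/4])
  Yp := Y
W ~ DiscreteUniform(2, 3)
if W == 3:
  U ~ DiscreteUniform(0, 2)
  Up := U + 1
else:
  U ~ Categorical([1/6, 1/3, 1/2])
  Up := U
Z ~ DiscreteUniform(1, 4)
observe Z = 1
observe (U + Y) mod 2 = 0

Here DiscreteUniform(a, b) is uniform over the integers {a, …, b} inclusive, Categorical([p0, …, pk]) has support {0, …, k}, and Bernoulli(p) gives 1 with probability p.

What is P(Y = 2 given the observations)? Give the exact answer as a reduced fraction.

Enumerate traces; 36 have nonzero weight after conditioning:
  (X=0, Y=0, W=2, U=0, Z=1) weight 1/396
  (X=0, Y=0, W=2, U=2, Z=1) weight 1/132
  (X=0, Y=0, W=3, U=0, Z=1) weight 1/198
  (X=0, Y=0, W=3, U=2, Z=1) weight 1/198
  (X=0, Y=1, W=2, U=1, Z=1) weight 1/99
  (X=0, Y=1, W=3, U=1, Z=1) weight 1/99
  (X=0, Y=2, W=2, U=0, Z=1) weight 1/198
  (X=0, Y=2, W=2, U=2, Z=1) weight 1/66
  (X=0, Y=3, W=2, U=1, Z=1) weight 1/396
  … 27 more
Group by Y:
  weight(Y=0) = 43/1584
  weight(Y=1) = 97/3168
  weight(Y=2) = 43/792
  weight(Y=3) = 19/1584
Total weight = 43/1584 + 97/3168 + 43/792 + 19/1584 = 131/1056
P(Y=0 | obs) = 43/1584 / 131/1056 = 86/393
P(Y=1 | obs) = 97/3168 / 131/1056 = 97/393
P(Y=2 | obs) = 43/792 / 131/1056 = 172/393
P(Y=3 | obs) = 19/1584 / 131/1056 = 38/393

P(Y = 2 | obs) = 172/393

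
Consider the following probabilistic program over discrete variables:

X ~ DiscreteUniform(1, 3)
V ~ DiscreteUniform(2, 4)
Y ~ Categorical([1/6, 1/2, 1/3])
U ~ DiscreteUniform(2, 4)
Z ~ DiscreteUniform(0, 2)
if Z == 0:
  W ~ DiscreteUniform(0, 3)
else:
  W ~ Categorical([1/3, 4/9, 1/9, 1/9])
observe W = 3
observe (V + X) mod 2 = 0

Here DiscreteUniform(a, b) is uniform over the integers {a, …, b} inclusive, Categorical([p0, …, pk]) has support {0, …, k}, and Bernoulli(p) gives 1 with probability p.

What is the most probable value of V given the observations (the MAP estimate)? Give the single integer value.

argmax_v P(V = v | obs) = 3

Enumerate traces; 108 have nonzero weight after conditioning:
  (X=1, V=3, Y=0, U=2, Z=0, W=3) weight 1/1944
  (X=1, V=3, Y=0, U=2, Z=1, W=3) weight 1/4374
  (X=1, V=3, Y=0, U=2, Z=2, W=3) weight 1/4374
  (X=1, V=3, Y=0, U=3, Z=0, W=3) weight 1/1944
  (X=1, V=3, Y=0, U=3, Z=1, W=3) weight 1/4374
  (X=1, V=3, Y=0, U=3, Z=2, W=3) weight 1/4374
  (X=1, V=3, Y=0, U=4, Z=0, W=3) weight 1/1944
  (X=1, V=3, Y=0, U=4, Z=1, W=3) weight 1/4374
  (X=2, V=2, Y=0, U=2, Z=0, W=3) weight 1/1944
  (X=2, V=4, Y=0, U=2, Z=0, W=3) weight 1/1944
  … 98 more
Group by V:
  weight(V=2) = 17/972
  weight(V=3) = 17/486
  weight(V=4) = 17/972
Total weight = 17/972 + 17/486 + 17/972 = 17/243
P(V=2 | obs) = 17/972 / 17/243 = 1/4
P(V=3 | obs) = 17/486 / 17/243 = 1/2
P(V=4 | obs) = 17/972 / 17/243 = 1/4
argmax = 3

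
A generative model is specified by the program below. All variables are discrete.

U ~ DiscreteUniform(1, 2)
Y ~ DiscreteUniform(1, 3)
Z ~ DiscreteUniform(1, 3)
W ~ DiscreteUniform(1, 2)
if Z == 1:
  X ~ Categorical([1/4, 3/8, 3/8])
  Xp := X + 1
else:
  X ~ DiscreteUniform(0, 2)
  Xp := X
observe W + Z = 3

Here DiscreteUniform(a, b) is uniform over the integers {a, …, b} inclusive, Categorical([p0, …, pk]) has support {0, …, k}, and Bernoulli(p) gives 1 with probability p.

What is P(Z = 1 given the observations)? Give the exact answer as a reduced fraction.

P(Z = 1 | obs) = 1/2

Enumerate traces; 36 have nonzero weight after conditioning:
  (U=1, Y=1, Z=1, W=2, X=0) weight 1/144
  (U=1, Y=1, Z=1, W=2, X=1) weight 1/96
  (U=1, Y=1, Z=1, W=2, X=2) weight 1/96
  (U=1, Y=1, Z=2, W=1, X=0) weight 1/108
  (U=1, Y=1, Z=2, W=1, X=1) weight 1/108
  (U=1, Y=1, Z=2, W=1, X=2) weight 1/108
  (U=1, Y=2, Z=1, W=2, X=0) weight 1/144
  (U=1, Y=2, Z=1, W=2, X=1) weight 1/96
  … 28 more
Group by Z:
  weight(Z=1) = 1/6
  weight(Z=2) = 1/6
Total weight = 1/6 + 1/6 = 1/3
P(Z=1 | obs) = 1/6 / 1/3 = 1/2
P(Z=2 | obs) = 1/6 / 1/3 = 1/2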